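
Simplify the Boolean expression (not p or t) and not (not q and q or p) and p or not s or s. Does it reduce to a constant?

(not p or t) and not (not q and q or p) and p or not s or s
= (not p or t) and not p and p or not s or s   — complement / identity
= not p and p or not s or s   — absorption
= not s or s   — complement / identity
= True   — complement

True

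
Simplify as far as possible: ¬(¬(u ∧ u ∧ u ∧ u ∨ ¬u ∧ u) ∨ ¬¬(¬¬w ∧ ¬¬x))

u ∧ (¬w ∨ ¬x)

¬(¬(u ∧ u ∧ u ∧ u ∨ ¬u ∧ u) ∨ ¬¬(¬¬w ∧ ¬¬x))
= (u ∧ u ∧ u ∧ u ∨ ¬u ∧ u) ∧ ¬(¬¬w ∧ ¬¬x)   [De Morgan]
= (u ∧ u ∨ ¬u ∧ u) ∧ ¬(¬¬w ∧ ¬¬x)   [idempotence]
= (u ∧ u ∨ ¬u ∧ u) ∧ (¬w ∨ ¬x)   [De Morgan]
= u ∧ (¬w ∨ ¬x)   [distribution]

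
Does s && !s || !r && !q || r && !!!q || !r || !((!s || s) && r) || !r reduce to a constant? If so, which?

s && !s || !r && !q || r && !!!q || !r || !((!s || s) && r) || !r
= s && !s || !r && !q || r && !q || !r || !((!s || s) && r) || !r
= s && !s || !r && !q || r && !q || !r || !r || !r
= s && !s || !r && !q || r && !q || !r || !r
= s && !s || !r && !q || r && !q || !r
= !r && !q || r && !q || !r
= !q || !r
This depends on q, r, so it is not a constant.

no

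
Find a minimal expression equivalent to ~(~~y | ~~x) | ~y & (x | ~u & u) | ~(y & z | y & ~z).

~(~~y | ~~x) | ~y & (x | ~u & u) | ~(y & z | y & ~z)
= ~(~~y | ~~x) | ~y & x | ~(y & z | y & ~z)   [complement / identity]
= ~y & ~x | ~y & x | ~(y & z | y & ~z)   [De Morgan]
= ~y | ~(y & z | y & ~z)   [distribution]
= ~y | ~y   [distribution]
= ~y   [idempotence]

~y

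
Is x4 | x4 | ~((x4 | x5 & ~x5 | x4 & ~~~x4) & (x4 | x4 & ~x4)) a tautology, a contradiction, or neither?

tautology

x4 | x4 | ~((x4 | x5 & ~x5 | x4 & ~~~x4) & (x4 | x4 & ~x4))
= x4 | ~((x4 | x5 & ~x5 | x4 & ~~~x4) & (x4 | x4 & ~x4))   (idempotence)
= x4 | ~((x4 | x5 & ~x5 | x4 & ~x4) & (x4 | x4 & ~x4))   (double negation)
= x4 | ~((x4 | x4 & ~x4) & (x4 | x4 & ~x4))   (complement / identity)
= x4 | ~(x4 | x4 & ~x4)   (idempotence)
= x4 | ~x4   (complement / identity)
= 1   (complement)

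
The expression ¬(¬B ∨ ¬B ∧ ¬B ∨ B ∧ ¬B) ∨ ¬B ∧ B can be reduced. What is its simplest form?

B

¬(¬B ∨ ¬B ∧ ¬B ∨ B ∧ ¬B) ∨ ¬B ∧ B
= ¬(¬B ∨ ¬B) ∨ ¬B ∧ B   — distribution
= ¬(¬B ∨ ¬B)   — complement / identity
= B ∧ B   — De Morgan
= B   — idempotence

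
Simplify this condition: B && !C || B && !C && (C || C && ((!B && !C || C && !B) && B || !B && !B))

B && !C

B && !C || B && !C && (C || C && ((!B && !C || C && !B) && B || !B && !B))
= B && !C || B && !C && (C || C && (!B && B || !B && !B))   (distribution)
= B && !C || B && !C && (C || C && !B)   (distribution)
= B && !C || B && !C && C   (absorption)
= B && !C   (absorption)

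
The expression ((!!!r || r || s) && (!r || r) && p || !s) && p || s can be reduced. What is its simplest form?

p || s

((!!!r || r || s) && (!r || r) && p || !s) && p || s
= ((!r || r || s) && (!r || r) && p || !s) && p || s   [double negation]
= ((!r || r) && p || !s) && p || s   [absorption]
= (p || !s) && p || s   [complement / identity]
= p || s   [absorption]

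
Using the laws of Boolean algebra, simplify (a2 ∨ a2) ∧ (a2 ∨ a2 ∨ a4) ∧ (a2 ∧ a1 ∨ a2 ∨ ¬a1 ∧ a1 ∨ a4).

(a2 ∨ a2) ∧ (a2 ∨ a2 ∨ a4) ∧ (a2 ∧ a1 ∨ a2 ∨ ¬a1 ∧ a1 ∨ a4)
= (a2 ∨ a2) ∧ (a2 ∧ a1 ∨ a2 ∨ ¬a1 ∧ a1 ∨ a4)   [absorption]
= (a2 ∨ a2) ∧ (a2 ∧ a1 ∨ a2 ∨ a4)   [complement / identity]
= (a2 ∨ a2) ∧ (a2 ∨ a4)   [absorption]
= a2 ∨ a2 ∧ a4   [distribution]
= a2   [absorption]

a2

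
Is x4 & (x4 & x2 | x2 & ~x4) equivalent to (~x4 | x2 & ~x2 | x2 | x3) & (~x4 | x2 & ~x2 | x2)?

E1: x4 & (x4 & x2 | x2 & ~x4)
    = x4 & x2
E2: (~x4 | x2 & ~x2 | x2 | x3) & (~x4 | x2 & ~x2 | x2)
    = ~x4 | x2 & ~x2 | x2
    = ~x4 | x2
These differ: at x2=0, x3=0, x4=0, E1 = 0 but E2 = 1.

No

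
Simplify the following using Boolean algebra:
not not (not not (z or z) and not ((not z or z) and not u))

not not (not not (z or z) and not ((not z or z) and not u))
= not not (not not (z or z) and not not u)   [complement / identity]
= not (not (z or z) or not u)   [De Morgan]
= (z or z) and u   [De Morgan]
= z and u   [idempotence]

z and u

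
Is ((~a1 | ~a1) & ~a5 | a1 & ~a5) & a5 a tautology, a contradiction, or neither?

contradiction

((~a1 | ~a1) & ~a5 | a1 & ~a5) & a5
= (~a1 & ~a5 | a1 & ~a5) & a5   (idempotence)
= ~a5 & a5   (distribution)
= 0   (complement)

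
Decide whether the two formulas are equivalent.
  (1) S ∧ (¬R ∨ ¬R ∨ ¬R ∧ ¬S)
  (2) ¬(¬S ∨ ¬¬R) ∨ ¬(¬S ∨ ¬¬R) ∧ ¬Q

Yes

E1: S ∧ (¬R ∨ ¬R ∨ ¬R ∧ ¬S)
    = S ∧ (¬R ∨ ¬R)   (absorption)
    = S ∧ ¬R   (idempotence)
E2: ¬(¬S ∨ ¬¬R) ∨ ¬(¬S ∨ ¬¬R) ∧ ¬Q
    = ¬(¬S ∨ ¬¬R)   (absorption)
    = S ∧ ¬R   (De Morgan)
Both reduce to S ∧ ¬R, so they are equivalent.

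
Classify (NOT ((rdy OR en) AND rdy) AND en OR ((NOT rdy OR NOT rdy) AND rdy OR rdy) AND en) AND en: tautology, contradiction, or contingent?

contingent

(NOT ((rdy OR en) AND rdy) AND en OR ((NOT rdy OR NOT rdy) AND rdy OR rdy) AND en) AND en
= (NOT ((rdy OR en) AND rdy) AND en OR (NOT rdy AND rdy OR rdy) AND en) AND en   — idempotence
= (NOT ((rdy OR en) AND rdy) AND en OR rdy AND en) AND en   — complement / identity
= (NOT rdy AND en OR rdy AND en) AND en   — absorption
= en AND en   — distribution
= en   — idempotence
This depends on en, so it is not a constant.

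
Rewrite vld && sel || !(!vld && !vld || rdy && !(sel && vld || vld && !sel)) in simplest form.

vld

vld && sel || !(!vld && !vld || rdy && !(sel && vld || vld && !sel))
= vld && sel || !(!vld && !vld || rdy && !vld)   — distribution
= vld && sel || !(!vld && (!vld || rdy))   — distribution
= vld && sel || !!vld   — absorption
= vld && sel || vld   — double negation
= vld   — absorption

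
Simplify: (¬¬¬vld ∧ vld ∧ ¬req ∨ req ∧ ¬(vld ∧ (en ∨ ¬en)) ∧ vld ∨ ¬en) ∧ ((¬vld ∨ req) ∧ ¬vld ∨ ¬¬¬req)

(¬¬¬vld ∧ vld ∧ ¬req ∨ req ∧ ¬(vld ∧ (en ∨ ¬en)) ∧ vld ∨ ¬en) ∧ ((¬vld ∨ req) ∧ ¬vld ∨ ¬¬¬req)
= (¬vld ∧ vld ∧ ¬req ∨ req ∧ ¬(vld ∧ (en ∨ ¬en)) ∧ vld ∨ ¬en) ∧ ((¬vld ∨ req) ∧ ¬vld ∨ ¬¬¬req)   — double negation
= (¬vld ∧ vld ∧ ¬req ∨ req ∧ ¬vld ∧ vld ∨ ¬en) ∧ ((¬vld ∨ req) ∧ ¬vld ∨ ¬¬¬req)   — complement / identity
= (¬vld ∧ vld ∧ ¬req ∨ req ∧ ¬vld ∧ vld ∨ ¬en) ∧ (¬vld ∨ ¬¬¬req)   — absorption
= (¬vld ∧ vld ∨ ¬en) ∧ (¬vld ∨ ¬¬¬req)   — distribution
= (¬vld ∧ vld ∨ ¬en) ∧ (¬vld ∨ ¬req)   — double negation
= ¬en ∧ (¬vld ∨ ¬req)   — complement / identity

¬en ∧ (¬vld ∨ ¬req)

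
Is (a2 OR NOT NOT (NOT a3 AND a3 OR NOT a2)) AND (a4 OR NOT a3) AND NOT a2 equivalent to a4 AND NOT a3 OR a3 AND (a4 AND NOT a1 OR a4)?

No

E1: (a2 OR NOT NOT (NOT a3 AND a3 OR NOT a2)) AND (a4 OR NOT a3) AND NOT a2
    = (a2 OR NOT NOT NOT a2) AND (a4 OR NOT a3) AND NOT a2   [complement / identity]
    = (a2 OR NOT a2) AND (a4 OR NOT a3) AND NOT a2   [double negation]
    = (a4 OR NOT a3) AND NOT a2   [complement / identity]
E2: a4 AND NOT a3 OR a3 AND (a4 AND NOT a1 OR a4)
    = a4 AND NOT a3 OR a3 AND a4   [absorption]
    = a4   [distribution]
These differ: at a1=0, a2=0, a3=0, a4=0, E1 = 1 but E2 = 0.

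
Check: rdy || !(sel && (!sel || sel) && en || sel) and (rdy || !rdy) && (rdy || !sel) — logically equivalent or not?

Yes

E1: rdy || !(sel && (!sel || sel) && en || sel)
    = rdy || !(sel && en || sel)   [complement / identity]
    = rdy || !sel   [absorption]
E2: (rdy || !rdy) && (rdy || !sel)
    = rdy || !sel   [complement / identity]
Both reduce to rdy || !sel, so they are equivalent.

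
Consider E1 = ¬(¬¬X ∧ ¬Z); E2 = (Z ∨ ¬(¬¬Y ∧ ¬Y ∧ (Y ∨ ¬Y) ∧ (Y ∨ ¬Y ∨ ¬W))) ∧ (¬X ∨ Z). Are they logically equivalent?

E1: ¬(¬¬X ∧ ¬Z)
    = ¬X ∨ Z   — De Morgan
E2: (Z ∨ ¬(¬¬Y ∧ ¬Y ∧ (Y ∨ ¬Y) ∧ (Y ∨ ¬Y ∨ ¬W))) ∧ (¬X ∨ Z)
    = (Z ∨ ¬(¬¬Y ∧ ¬Y ∧ (Y ∨ ¬Y))) ∧ (¬X ∨ Z)   — absorption
    = ¬(¬¬Y ∧ ¬Y ∧ (Y ∨ ¬Y)) ∧ ¬X ∨ Z   — distribution
    = ¬(¬¬Y ∧ ¬Y) ∧ ¬X ∨ Z   — complement / identity
    = (¬Y ∨ Y) ∧ ¬X ∨ Z   — De Morgan
    = ¬X ∨ Z   — complement / identity
Both reduce to ¬X ∨ Z, so they are equivalent.

Yes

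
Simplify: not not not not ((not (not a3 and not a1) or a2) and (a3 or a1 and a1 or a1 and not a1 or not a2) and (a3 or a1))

a3 or a1

not not not not ((not (not a3 and not a1) or a2) and (a3 or a1 and a1 or a1 and not a1 or not a2) and (a3 or a1))
= not not not not ((not (not a3 and not a1) or a2) and (a3 or a1 or not a2) and (a3 or a1))   — distribution
= not not not not ((not (not a3 and not a1) or a2) and (a3 or a1))   — absorption
= not not not not ((a3 or a1 or a2) and (a3 or a1))   — De Morgan
= not not not not (a3 or a1)   — absorption
= not not (a3 or a1)   — double negation
= a3 or a1   — double negation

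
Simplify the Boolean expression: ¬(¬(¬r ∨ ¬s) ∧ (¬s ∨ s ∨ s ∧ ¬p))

¬(¬(¬r ∨ ¬s) ∧ (¬s ∨ s ∨ s ∧ ¬p))
= ¬(¬(¬r ∨ ¬s) ∧ (¬s ∨ s))   (absorption)
= ¬¬(¬r ∨ ¬s)   (complement / identity)
= ¬r ∨ ¬s   (double negation)

¬r ∨ ¬s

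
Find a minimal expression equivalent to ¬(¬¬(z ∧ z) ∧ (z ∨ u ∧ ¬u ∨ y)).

¬(¬¬(z ∧ z) ∧ (z ∨ u ∧ ¬u ∨ y))
= ¬(z ∧ z ∧ (z ∨ u ∧ ¬u ∨ y))
= ¬(z ∧ (z ∨ u ∧ ¬u ∨ y))
= ¬(z ∧ (z ∨ y))
= ¬z

¬z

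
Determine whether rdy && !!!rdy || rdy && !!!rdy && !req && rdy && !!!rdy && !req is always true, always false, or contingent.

always false

rdy && !!!rdy || rdy && !!!rdy && !req && rdy && !!!rdy && !req
= rdy && !!!rdy || rdy && !!!rdy && !req
= rdy && !!!rdy
= rdy && !rdy
= false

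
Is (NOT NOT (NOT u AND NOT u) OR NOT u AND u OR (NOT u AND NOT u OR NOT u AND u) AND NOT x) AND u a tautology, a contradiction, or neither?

contradiction

(NOT NOT (NOT u AND NOT u) OR NOT u AND u OR (NOT u AND NOT u OR NOT u AND u) AND NOT x) AND u
= (NOT u AND NOT u OR NOT u AND u OR (NOT u AND NOT u OR NOT u AND u) AND NOT x) AND u   — double negation
= (NOT u AND NOT u OR NOT u AND u) AND u   — absorption
= NOT u AND u   — distribution
= FALSE   — complement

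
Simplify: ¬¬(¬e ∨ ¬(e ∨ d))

¬¬(¬e ∨ ¬(e ∨ d))
= ¬(e ∧ (e ∨ d))
= ¬e

¬e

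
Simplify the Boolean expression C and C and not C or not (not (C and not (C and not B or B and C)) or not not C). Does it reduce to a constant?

C and C and not C or not (not (C and not (C and not B or B and C)) or not not C)
= C and C and not C or C and not (C and not B or B and C) and not C   — De Morgan
= C and C and not C or C and not C and not C   — distribution
= C and not C   — distribution
= False   — complement

False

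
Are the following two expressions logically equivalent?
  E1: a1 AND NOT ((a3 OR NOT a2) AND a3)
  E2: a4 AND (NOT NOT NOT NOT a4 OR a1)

E1: a1 AND NOT ((a3 OR NOT a2) AND a3)
    = a1 AND NOT a3   [absorption]
E2: a4 AND (NOT NOT NOT NOT a4 OR a1)
    = a4 AND (NOT NOT a4 OR a1)   [double negation]
    = a4 AND (a4 OR a1)   [double negation]
    = a4   [absorption]
These differ: at a1=0, a2=1, a3=0, a4=1, E1 = 0 but E2 = 1.

No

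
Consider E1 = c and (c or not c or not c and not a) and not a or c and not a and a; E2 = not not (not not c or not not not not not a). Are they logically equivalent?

E1: c and (c or not c or not c and not a) and not a or c and not a and a
    = c and (c or not c) and not a or c and not a and a   (absorption)
    = c and not a or c and not a and a   (complement / identity)
    = c and not a   (absorption)
E2: not not (not not c or not not not not not a)
    = not (not c and not not not not a)   (De Morgan)
    = not (not c and not not a)   (double negation)
    = c or not a   (De Morgan)
These differ: at a=0, c=0, E1 = 0 but E2 = 1.

No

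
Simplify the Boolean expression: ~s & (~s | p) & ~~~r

~s & (~s | p) & ~~~r
= ~s & (~s | p) & ~r   [double negation]
= ~s & ~r   [absorption]

~s & ~r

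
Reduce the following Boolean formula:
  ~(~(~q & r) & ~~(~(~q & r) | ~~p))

~(~(~q & r) & ~~(~(~q & r) | ~~p))
= ~q & r | ~(~(~q & r) | ~~p)
= ~q & r | ~q & r & ~p
= ~q & r

~q & r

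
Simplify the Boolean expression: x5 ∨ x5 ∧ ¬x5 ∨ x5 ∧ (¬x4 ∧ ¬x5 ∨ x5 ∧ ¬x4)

x5 ∨ x5 ∧ ¬x5 ∨ x5 ∧ (¬x4 ∧ ¬x5 ∨ x5 ∧ ¬x4)
= x5 ∨ x5 ∧ ¬x5 ∨ x5 ∧ ¬x4
= x5 ∨ x5 ∧ ¬x4
= x5

x5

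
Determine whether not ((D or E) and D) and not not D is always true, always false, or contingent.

always false

not ((D or E) and D) and not not D
= not D and not not D   — absorption
= not D and D   — double negation
= False   — complement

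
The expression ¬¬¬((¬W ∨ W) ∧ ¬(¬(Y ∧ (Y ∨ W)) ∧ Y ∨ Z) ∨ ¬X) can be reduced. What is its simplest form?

¬¬¬((¬W ∨ W) ∧ ¬(¬(Y ∧ (Y ∨ W)) ∧ Y ∨ Z) ∨ ¬X)
= ¬¬¬((¬W ∨ W) ∧ ¬(¬Y ∧ Y ∨ Z) ∨ ¬X)   [absorption]
= ¬¬¬(¬(¬Y ∧ Y ∨ Z) ∨ ¬X)   [complement / identity]
= ¬(¬(¬Y ∧ Y ∨ Z) ∨ ¬X)   [double negation]
= (¬Y ∧ Y ∨ Z) ∧ X   [De Morgan]
= Z ∧ X   [complement / identity]

Z ∧ X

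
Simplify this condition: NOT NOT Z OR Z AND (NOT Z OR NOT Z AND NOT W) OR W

Z OR W

NOT NOT Z OR Z AND (NOT Z OR NOT Z AND NOT W) OR W
= NOT NOT Z OR Z AND NOT Z OR W   [absorption]
= NOT NOT Z OR W   [complement / identity]
= Z OR W   [double negation]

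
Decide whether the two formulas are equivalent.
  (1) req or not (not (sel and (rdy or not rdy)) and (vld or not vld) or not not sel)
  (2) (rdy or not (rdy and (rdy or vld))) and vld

No

E1: req or not (not (sel and (rdy or not rdy)) and (vld or not vld) or not not sel)
    = req or not (not (sel and (rdy or not rdy)) or not not sel)
    = req or sel and (rdy or not rdy) and not sel
    = req or sel and not sel
    = req
E2: (rdy or not (rdy and (rdy or vld))) and vld
    = (rdy or not rdy) and vld
    = vld
These differ: at rdy=1, req=1, sel=1, vld=0, E1 = 1 but E2 = 0.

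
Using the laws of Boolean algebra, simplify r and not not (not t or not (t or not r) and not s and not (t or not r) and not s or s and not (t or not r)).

r and not not (not t or not (t or not r) and not s and not (t or not r) and not s or s and not (t or not r))
= r and not not (not t or not (t or not r) and not s or s and not (t or not r))
= r and not not (not t or not (t or not r))
= r and not (t and (t or not r))
= r and not t

r and not t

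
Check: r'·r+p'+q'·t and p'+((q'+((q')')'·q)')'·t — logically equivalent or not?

Yes

E1: r'·r+p'+q'·t
    = p'+q'·t
E2: p'+((q'+((q')')'·q)')'·t
    = p'+((q'+q'·q)')'·t
    = p'+((q')')'·t
    = p'+q'·t
Both reduce to p'+q'·t, so they are equivalent.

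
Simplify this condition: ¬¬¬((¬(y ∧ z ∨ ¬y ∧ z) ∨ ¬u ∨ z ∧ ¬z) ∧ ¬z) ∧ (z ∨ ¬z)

z

¬¬¬((¬(y ∧ z ∨ ¬y ∧ z) ∨ ¬u ∨ z ∧ ¬z) ∧ ¬z) ∧ (z ∨ ¬z)
= ¬¬¬((¬z ∨ ¬u ∨ z ∧ ¬z) ∧ ¬z) ∧ (z ∨ ¬z)   — distribution
= ¬¬¬((¬z ∨ ¬u) ∧ ¬z) ∧ (z ∨ ¬z)   — complement / identity
= ¬((¬z ∨ ¬u) ∧ ¬z) ∧ (z ∨ ¬z)   — double negation
= ¬((¬z ∨ ¬u) ∧ ¬z)   — complement / identity
= ¬¬z   — absorption
= z   — double negation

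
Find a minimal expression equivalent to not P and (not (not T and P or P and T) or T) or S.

not P or S

not P and (not (not T and P or P and T) or T) or S
= not P and (not P or T) or S
= not P or S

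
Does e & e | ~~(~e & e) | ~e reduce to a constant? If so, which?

yes, True

e & e | ~~(~e & e) | ~e
= e & e | ~e & e | ~e   — double negation
= e | ~e   — distribution
= 1   — complement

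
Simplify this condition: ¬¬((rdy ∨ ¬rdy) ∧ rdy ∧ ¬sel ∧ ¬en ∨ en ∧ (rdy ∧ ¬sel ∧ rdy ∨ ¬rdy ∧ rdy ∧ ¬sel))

¬¬((rdy ∨ ¬rdy) ∧ rdy ∧ ¬sel ∧ ¬en ∨ en ∧ (rdy ∧ ¬sel ∧ rdy ∨ ¬rdy ∧ rdy ∧ ¬sel))
= ¬¬(rdy ∧ ¬sel ∧ ¬en ∨ en ∧ (rdy ∧ ¬sel ∧ rdy ∨ ¬rdy ∧ rdy ∧ ¬sel))   (complement / identity)
= ¬¬(rdy ∧ ¬sel ∧ ¬en ∨ en ∧ rdy ∧ ¬sel)   (distribution)
= rdy ∧ ¬sel ∧ ¬en ∨ en ∧ rdy ∧ ¬sel   (double negation)
= rdy ∧ ¬sel   (distribution)

rdy ∧ ¬sel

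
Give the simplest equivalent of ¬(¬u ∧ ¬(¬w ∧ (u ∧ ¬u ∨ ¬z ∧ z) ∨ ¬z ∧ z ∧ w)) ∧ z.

u ∧ z

¬(¬u ∧ ¬(¬w ∧ (u ∧ ¬u ∨ ¬z ∧ z) ∨ ¬z ∧ z ∧ w)) ∧ z
= (u ∨ ¬w ∧ (u ∧ ¬u ∨ ¬z ∧ z) ∨ ¬z ∧ z ∧ w) ∧ z   — De Morgan
= (u ∨ ¬w ∧ ¬z ∧ z ∨ ¬z ∧ z ∧ w) ∧ z   — complement / identity
= (u ∨ ¬z ∧ z) ∧ z   — distribution
= u ∧ z   — complement / identity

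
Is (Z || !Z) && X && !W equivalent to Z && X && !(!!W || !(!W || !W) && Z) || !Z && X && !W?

E1: (Z || !Z) && X && !W
    = X && !W   (complement / identity)
E2: Z && X && !(!!W || !(!W || !W) && Z) || !Z && X && !W
    = Z && X && !(!!W || !!W && Z) || !Z && X && !W   (idempotence)
    = Z && X && !!!W || !Z && X && !W   (absorption)
    = Z && X && !W || !Z && X && !W   (double negation)
    = X && !W   (distribution)
Both reduce to X && !W, so they are equivalent.

Yes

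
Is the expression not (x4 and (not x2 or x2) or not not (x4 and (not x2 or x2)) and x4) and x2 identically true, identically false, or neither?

not (x4 and (not x2 or x2) or not not (x4 and (not x2 or x2)) and x4) and x2
= not (x4 and (not x2 or x2) or x4 and (not x2 or x2) and x4) and x2   — double negation
= not (x4 and (not x2 or x2)) and x2   — absorption
= not x4 and x2   — complement / identity
This depends on x2, x4, so it is not a constant.

neither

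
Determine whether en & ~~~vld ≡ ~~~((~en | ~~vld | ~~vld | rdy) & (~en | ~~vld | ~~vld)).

E1: en & ~~~vld
    = en & ~vld   — double negation
E2: ~~~((~en | ~~vld | ~~vld | rdy) & (~en | ~~vld | ~~vld))
    = ~~~(~en | ~~vld | ~~vld)   — absorption
    = ~~~(~en | ~~vld)   — idempotence
    = ~(~en | ~~vld)   — double negation
    = en & ~vld   — De Morgan
Both reduce to en & ~vld, so they are equivalent.

Yes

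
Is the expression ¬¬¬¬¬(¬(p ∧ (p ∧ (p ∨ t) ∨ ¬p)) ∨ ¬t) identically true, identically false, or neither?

¬¬¬¬¬(¬(p ∧ (p ∧ (p ∨ t) ∨ ¬p)) ∨ ¬t)
= ¬¬¬¬¬(¬(p ∧ (p ∨ ¬p)) ∨ ¬t)   (absorption)
= ¬¬¬¬¬(¬p ∨ ¬t)   (complement / identity)
= ¬¬¬(¬p ∨ ¬t)   (double negation)
= ¬¬(p ∧ t)   (De Morgan)
= p ∧ t   (double negation)
This depends on p, t, so it is not a constant.

neither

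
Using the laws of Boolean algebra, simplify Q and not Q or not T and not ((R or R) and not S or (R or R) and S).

Q and not Q or not T and not ((R or R) and not S or (R or R) and S)
= Q and not Q or not T and not (R or R)   [distribution]
= Q and not Q or not T and not R   [idempotence]
= not T and not R   [complement / identity]

not T and not R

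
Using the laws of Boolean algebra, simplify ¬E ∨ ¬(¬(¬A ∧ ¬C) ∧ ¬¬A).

¬E ∨ ¬(¬(¬A ∧ ¬C) ∧ ¬¬A)
= ¬E ∨ ¬(¬(¬A ∧ ¬C) ∧ A)   — double negation
= ¬E ∨ ¬((A ∨ C) ∧ A)   — De Morgan
= ¬E ∨ ¬A   — absorption

¬E ∨ ¬A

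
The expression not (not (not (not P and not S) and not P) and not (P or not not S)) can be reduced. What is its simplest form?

P or S

not (not (not (not P and not S) and not P) and not (P or not not S))
= not (not P and not S) and not P or P or not not S   (De Morgan)
= not (not P and not S) and not P or P or S   (double negation)
= (P or S) and not P or P or S   (De Morgan)
= P or S   (absorption)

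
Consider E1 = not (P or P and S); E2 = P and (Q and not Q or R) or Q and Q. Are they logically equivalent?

E1: not (P or P and S)
    = not P   [absorption]
E2: P and (Q and not Q or R) or Q and Q
    = P and (Q and not Q or R) or Q   [idempotence]
    = P and R or Q   [complement / identity]
These differ: at P=0, Q=0, R=1, S=0, E1 = 1 but E2 = 0.

No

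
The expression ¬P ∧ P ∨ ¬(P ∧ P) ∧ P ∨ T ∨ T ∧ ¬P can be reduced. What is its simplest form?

¬P ∧ P ∨ ¬(P ∧ P) ∧ P ∨ T ∨ T ∧ ¬P
= ¬P ∧ P ∨ ¬P ∧ P ∨ T ∨ T ∧ ¬P
= ¬P ∧ P ∨ ¬P ∧ P ∨ T
= ¬P ∧ P ∨ T
= T

T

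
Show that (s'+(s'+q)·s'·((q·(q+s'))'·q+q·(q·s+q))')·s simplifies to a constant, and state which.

(s'+(s'+q)·s'·((q·(q+s'))'·q+q·(q·s+q))')·s
= (s'+(s'+q)·s'·((q·(q+s'))'·q+q·q)')·s
= (s'+(s'+q)·s'·(q'·q+q·q)')·s
= (s'+s'·(q'·q+q·q)')·s
= (s'+s'·q')·s
= s'·s
= 0

0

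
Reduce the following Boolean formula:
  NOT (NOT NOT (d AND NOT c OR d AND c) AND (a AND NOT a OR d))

NOT d

NOT (NOT NOT (d AND NOT c OR d AND c) AND (a AND NOT a OR d))
= NOT (NOT NOT d AND (a AND NOT a OR d))   [distribution]
= NOT (NOT NOT d AND d)   [complement / identity]
= NOT (d AND d)   [double negation]
= NOT d   [idempotence]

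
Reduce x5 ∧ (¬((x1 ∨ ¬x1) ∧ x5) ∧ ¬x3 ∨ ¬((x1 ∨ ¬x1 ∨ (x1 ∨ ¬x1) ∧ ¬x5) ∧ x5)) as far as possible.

False

x5 ∧ (¬((x1 ∨ ¬x1) ∧ x5) ∧ ¬x3 ∨ ¬((x1 ∨ ¬x1 ∨ (x1 ∨ ¬x1) ∧ ¬x5) ∧ x5))
= x5 ∧ (¬((x1 ∨ ¬x1) ∧ x5) ∧ ¬x3 ∨ ¬((x1 ∨ ¬x1) ∧ x5))   — absorption
= x5 ∧ ¬((x1 ∨ ¬x1) ∧ x5)   — absorption
= x5 ∧ ¬x5   — complement / identity
= False   — complement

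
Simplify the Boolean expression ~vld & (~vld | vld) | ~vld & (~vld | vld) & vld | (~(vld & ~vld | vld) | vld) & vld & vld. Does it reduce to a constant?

~vld & (~vld | vld) | ~vld & (~vld | vld) & vld | (~(vld & ~vld | vld) | vld) & vld & vld
= ~vld & (~vld | vld) | ~vld & (~vld | vld) & vld | (~vld | vld) & vld & vld
= ~vld & (~vld | vld) | (~vld | vld) & vld
= ~vld | vld
= 1

1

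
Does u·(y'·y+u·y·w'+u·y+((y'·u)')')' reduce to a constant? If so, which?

yes, False

u·(y'·y+u·y·w'+u·y+((y'·u)')')'
= u·(y'·y+u·y+((y'·u)')')'   (absorption)
= u·(y'·y+u·y+y'·u)'   (double negation)
= u·(u·y+y'·u)'   (complement / identity)
= u·u'   (distribution)
= 0   (complement)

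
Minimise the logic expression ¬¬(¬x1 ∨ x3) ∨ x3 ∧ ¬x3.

¬x1 ∨ x3

¬¬(¬x1 ∨ x3) ∨ x3 ∧ ¬x3
= ¬¬(¬x1 ∨ x3)   [complement / identity]
= ¬x1 ∨ x3   [double negation]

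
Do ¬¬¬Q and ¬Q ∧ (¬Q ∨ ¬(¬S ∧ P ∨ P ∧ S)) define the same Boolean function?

Yes

E1: ¬¬¬Q
    = ¬Q   [double negation]
E2: ¬Q ∧ (¬Q ∨ ¬(¬S ∧ P ∨ P ∧ S))
    = ¬Q ∧ (¬Q ∨ ¬P)   [distribution]
    = ¬Q   [absorption]
Both reduce to ¬Q, so they are equivalent.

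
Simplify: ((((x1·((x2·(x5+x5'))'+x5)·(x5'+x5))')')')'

x1·(x2'+x5)

((((x1·((x2·(x5+x5'))'+x5)·(x5'+x5))')')')'
= ((((x1·((x2·(x5+x5'))'+x5))')')')'   — complement / identity
= ((x1·((x2·(x5+x5'))'+x5))')'   — double negation
= x1·((x2·(x5+x5'))'+x5)   — double negation
= x1·(x2'+x5)   — complement / identity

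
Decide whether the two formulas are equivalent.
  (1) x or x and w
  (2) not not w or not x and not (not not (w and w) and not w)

No

E1: x or x and w
    = x
E2: not not w or not x and not (not not (w and w) and not w)
    = w or not x and not (not not (w and w) and not w)
    = w or not x and (not (w and w) or w)
    = w or not x and (not w or w)
    = w or not x
These differ: at w=0, x=0, E1 = 0 but E2 = 1.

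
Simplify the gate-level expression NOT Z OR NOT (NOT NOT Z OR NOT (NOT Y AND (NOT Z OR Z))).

NOT Z OR NOT (NOT NOT Z OR NOT (NOT Y AND (NOT Z OR Z)))
= NOT Z OR NOT (NOT NOT Z OR NOT NOT Y)   — complement / identity
= NOT Z OR NOT Z AND NOT Y   — De Morgan
= NOT Z   — absorption

NOT Z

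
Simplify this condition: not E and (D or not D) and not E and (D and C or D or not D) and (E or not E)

not E and (D or not D) and not E and (D and C or D or not D) and (E or not E)
= not E and (D or not D) and not E and (D or not D) and (E or not E)
= not E and (D or not D) and not E and (D or not D)
= not E and (D or not D)
= not E

not E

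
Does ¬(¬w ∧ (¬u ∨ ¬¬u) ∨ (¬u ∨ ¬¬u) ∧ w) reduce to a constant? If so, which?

yes, False

¬(¬w ∧ (¬u ∨ ¬¬u) ∨ (¬u ∨ ¬¬u) ∧ w)
= ¬(¬u ∨ ¬¬u)   [distribution]
= u ∧ ¬u   [De Morgan]
= False   [complement]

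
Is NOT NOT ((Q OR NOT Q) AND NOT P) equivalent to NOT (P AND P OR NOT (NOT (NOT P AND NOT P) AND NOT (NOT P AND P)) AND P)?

Yes

E1: NOT NOT ((Q OR NOT Q) AND NOT P)
    = NOT NOT NOT P   (complement / identity)
    = NOT P   (double negation)
E2: NOT (P AND P OR NOT (NOT (NOT P AND NOT P) AND NOT (NOT P AND P)) AND P)
    = NOT (P AND P OR (NOT P AND NOT P OR NOT P AND P) AND P)   (De Morgan)
    = NOT (P AND P OR NOT P AND P)   (distribution)
    = NOT P   (distribution)
Both reduce to NOT P, so they are equivalent.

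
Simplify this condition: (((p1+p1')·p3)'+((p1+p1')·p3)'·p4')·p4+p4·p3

(((p1+p1')·p3)'+((p1+p1')·p3)'·p4')·p4+p4·p3
= ((p1+p1')·p3)'·p4+p4·p3   — absorption
= p3'·p4+p4·p3   — complement / identity
= p4   — distribution

p4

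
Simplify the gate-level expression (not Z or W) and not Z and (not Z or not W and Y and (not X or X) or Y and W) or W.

(not Z or W) and not Z and (not Z or not W and Y and (not X or X) or Y and W) or W
= (not Z or W) and not Z and (not Z or not W and Y or Y and W) or W   [complement / identity]
= not Z and (not Z or not W and Y or Y and W) or W   [absorption]
= not Z and (not Z or Y) or W   [distribution]
= not Z or W   [absorption]

not Z or W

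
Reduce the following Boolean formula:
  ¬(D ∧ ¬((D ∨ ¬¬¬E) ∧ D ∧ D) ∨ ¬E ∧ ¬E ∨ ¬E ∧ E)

¬(D ∧ ¬((D ∨ ¬¬¬E) ∧ D ∧ D) ∨ ¬E ∧ ¬E ∨ ¬E ∧ E)
= ¬(D ∧ ¬((D ∨ ¬E) ∧ D ∧ D) ∨ ¬E ∧ ¬E ∨ ¬E ∧ E)   (double negation)
= ¬(D ∧ ¬(D ∧ D) ∨ ¬E ∧ ¬E ∨ ¬E ∧ E)   (absorption)
= ¬(D ∧ ¬D ∨ ¬E ∧ ¬E ∨ ¬E ∧ E)   (idempotence)
= ¬(¬E ∧ ¬E ∨ ¬E ∧ E)   (complement / identity)
= ¬¬E   (distribution)
= E   (double negation)

E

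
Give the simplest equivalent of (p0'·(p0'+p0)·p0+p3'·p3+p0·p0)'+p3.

p0'+p3

(p0'·(p0'+p0)·p0+p3'·p3+p0·p0)'+p3
= (p0'·(p0'+p0)·p0+p0·p0)'+p3   — complement / identity
= (p0'·p0+p0·p0)'+p3   — complement / identity
= p0'+p3   — distribution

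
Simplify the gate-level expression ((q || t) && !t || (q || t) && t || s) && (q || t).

((q || t) && !t || (q || t) && t || s) && (q || t)
= (q || t || s) && (q || t)   (distribution)
= q || t   (absorption)

q || t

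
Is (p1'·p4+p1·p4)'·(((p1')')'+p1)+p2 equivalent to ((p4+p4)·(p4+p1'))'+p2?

E1: (p1'·p4+p1·p4)'·(((p1')')'+p1)+p2
    = p4'·(((p1')')'+p1)+p2
    = p4'·(p1'+p1)+p2
    = p4'+p2
E2: ((p4+p4)·(p4+p1'))'+p2
    = (p4+p4·p1')'+p2
    = p4'+p2
Both reduce to p4'+p2, so they are equivalent.

Yes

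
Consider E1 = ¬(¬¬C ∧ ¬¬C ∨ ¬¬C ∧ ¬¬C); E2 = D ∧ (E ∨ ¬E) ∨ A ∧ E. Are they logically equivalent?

E1: ¬(¬¬C ∧ ¬¬C ∨ ¬¬C ∧ ¬¬C)
    = ¬(¬¬C ∧ ¬¬C)
    = ¬¬¬C
    = ¬C
E2: D ∧ (E ∨ ¬E) ∨ A ∧ E
    = D ∨ A ∧ E
These differ: at A=1, C=0, D=0, E=0, E1 = 1 but E2 = 0.

No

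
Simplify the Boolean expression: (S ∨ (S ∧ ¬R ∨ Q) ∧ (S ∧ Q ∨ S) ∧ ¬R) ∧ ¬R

S ∧ ¬R

(S ∨ (S ∧ ¬R ∨ Q) ∧ (S ∧ Q ∨ S) ∧ ¬R) ∧ ¬R
= (S ∨ (S ∧ ¬R ∨ Q) ∧ S ∧ ¬R) ∧ ¬R   (absorption)
= (S ∨ S ∧ ¬R) ∧ ¬R   (absorption)
= S ∧ ¬R   (absorption)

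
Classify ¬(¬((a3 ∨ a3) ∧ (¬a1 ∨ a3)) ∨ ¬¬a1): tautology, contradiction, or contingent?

contingent

¬(¬((a3 ∨ a3) ∧ (¬a1 ∨ a3)) ∨ ¬¬a1)
= ¬(¬(a3 ∧ ¬a1 ∨ a3) ∨ ¬¬a1)
= (a3 ∧ ¬a1 ∨ a3) ∧ ¬a1
= a3 ∧ ¬a1
This depends on a1, a3, so it is not a constant.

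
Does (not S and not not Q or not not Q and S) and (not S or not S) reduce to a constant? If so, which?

no

(not S and not not Q or not not Q and S) and (not S or not S)
= not not Q and (not S or not S)   — distribution
= not not Q and not S   — idempotence
= Q and not S   — double negation
This depends on Q, S, so it is not a constant.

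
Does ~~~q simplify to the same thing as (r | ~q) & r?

E1: ~~~q
    = ~q   — double negation
E2: (r | ~q) & r
    = r   — absorption
These differ: at q=0, r=0, E1 = 1 but E2 = 0.

No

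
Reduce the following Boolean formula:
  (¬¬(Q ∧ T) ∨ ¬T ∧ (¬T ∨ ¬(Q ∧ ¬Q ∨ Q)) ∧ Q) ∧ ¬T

(¬¬(Q ∧ T) ∨ ¬T ∧ (¬T ∨ ¬(Q ∧ ¬Q ∨ Q)) ∧ Q) ∧ ¬T
= (¬¬(Q ∧ T) ∨ ¬T ∧ (¬T ∨ ¬Q) ∧ Q) ∧ ¬T
= (¬¬(Q ∧ T) ∨ ¬T ∧ Q) ∧ ¬T
= (Q ∧ T ∨ ¬T ∧ Q) ∧ ¬T
= Q ∧ ¬T

Q ∧ ¬T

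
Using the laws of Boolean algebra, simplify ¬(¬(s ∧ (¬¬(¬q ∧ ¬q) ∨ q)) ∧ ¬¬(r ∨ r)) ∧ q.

(s ∨ ¬r) ∧ q

¬(¬(s ∧ (¬¬(¬q ∧ ¬q) ∨ q)) ∧ ¬¬(r ∨ r)) ∧ q
= (s ∧ (¬¬(¬q ∧ ¬q) ∨ q) ∨ ¬(r ∨ r)) ∧ q
= (s ∧ (¬q ∧ ¬q ∨ q) ∨ ¬(r ∨ r)) ∧ q
= (s ∧ (¬q ∨ q) ∨ ¬(r ∨ r)) ∧ q
= (s ∨ ¬(r ∨ r)) ∧ q
= (s ∨ ¬r) ∧ q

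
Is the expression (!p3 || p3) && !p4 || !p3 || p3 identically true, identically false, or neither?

(!p3 || p3) && !p4 || !p3 || p3
= !p3 || p3
= true

identically true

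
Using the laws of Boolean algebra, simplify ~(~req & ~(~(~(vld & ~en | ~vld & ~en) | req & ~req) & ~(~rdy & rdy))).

req | ~en

~(~req & ~(~(~(vld & ~en | ~vld & ~en) | req & ~req) & ~(~rdy & rdy)))
= ~(~req & (~(vld & ~en | ~vld & ~en) | req & ~req | ~rdy & rdy))   (De Morgan)
= ~(~req & (~(vld & ~en | ~vld & ~en) | ~rdy & rdy))   (complement / identity)
= ~(~req & (~~en | ~rdy & rdy))   (distribution)
= ~(~req & ~~en)   (complement / identity)
= req | ~en   (De Morgan)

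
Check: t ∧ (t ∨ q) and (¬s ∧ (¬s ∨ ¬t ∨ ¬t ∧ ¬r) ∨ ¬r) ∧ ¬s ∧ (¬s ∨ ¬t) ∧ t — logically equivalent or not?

No

E1: t ∧ (t ∨ q)
    = t   — absorption
E2: (¬s ∧ (¬s ∨ ¬t ∨ ¬t ∧ ¬r) ∨ ¬r) ∧ ¬s ∧ (¬s ∨ ¬t) ∧ t
    = (¬s ∧ (¬s ∨ ¬t) ∨ ¬r) ∧ ¬s ∧ (¬s ∨ ¬t) ∧ t   — absorption
    = ¬s ∧ (¬s ∨ ¬t) ∧ t   — absorption
    = ¬s ∧ t   — absorption
These differ: at q=1, r=0, s=1, t=1, E1 = 1 but E2 = 0.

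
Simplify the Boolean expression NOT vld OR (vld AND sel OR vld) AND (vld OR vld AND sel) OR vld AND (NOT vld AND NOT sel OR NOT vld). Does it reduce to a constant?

NOT vld OR (vld AND sel OR vld) AND (vld OR vld AND sel) OR vld AND (NOT vld AND NOT sel OR NOT vld)
= NOT vld OR (vld AND sel OR vld) AND (vld OR vld AND sel) OR vld AND NOT vld
= NOT vld OR (vld AND sel OR vld) AND vld OR vld AND NOT vld
= NOT vld OR vld AND vld OR vld AND NOT vld
= NOT vld OR vld
= TRUE

TRUE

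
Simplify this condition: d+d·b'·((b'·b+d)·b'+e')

d

d+d·b'·((b'·b+d)·b'+e')
= d+d·b'·(d·b'+e')
= d+d·b'
= d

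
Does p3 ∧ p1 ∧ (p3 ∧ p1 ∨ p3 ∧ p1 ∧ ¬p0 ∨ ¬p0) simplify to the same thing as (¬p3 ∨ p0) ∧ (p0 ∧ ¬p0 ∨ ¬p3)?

No

E1: p3 ∧ p1 ∧ (p3 ∧ p1 ∨ p3 ∧ p1 ∧ ¬p0 ∨ ¬p0)
    = p3 ∧ p1 ∧ (p3 ∧ p1 ∨ ¬p0)   (absorption)
    = p3 ∧ p1   (absorption)
E2: (¬p3 ∨ p0) ∧ (p0 ∧ ¬p0 ∨ ¬p3)
    = (¬p3 ∨ p0) ∧ ¬p3   (complement / identity)
    = ¬p3   (absorption)
These differ: at p0=0, p1=0, p3=0, E1 = 0 but E2 = 1.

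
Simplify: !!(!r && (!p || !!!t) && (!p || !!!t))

!!(!r && (!p || !!!t) && (!p || !!!t))
= !r && (!p || !!!t) && (!p || !!!t)   [double negation]
= !r && (!p || !!!t)   [idempotence]
= !r && (!p || !t)   [double negation]

!r && (!p || !t)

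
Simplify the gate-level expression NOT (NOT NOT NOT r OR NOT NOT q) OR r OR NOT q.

r OR NOT q

NOT (NOT NOT NOT r OR NOT NOT q) OR r OR NOT q
= NOT (NOT r OR NOT NOT q) OR r OR NOT q   [double negation]
= r AND NOT q OR r OR NOT q   [De Morgan]
= r OR NOT q   [absorption]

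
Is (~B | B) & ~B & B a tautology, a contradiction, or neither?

(~B | B) & ~B & B
= ~B & B   — complement / identity
= 0   — complement

contradiction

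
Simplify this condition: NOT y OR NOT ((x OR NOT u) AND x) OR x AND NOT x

NOT y OR NOT ((x OR NOT u) AND x) OR x AND NOT x
= NOT y OR NOT ((x OR NOT u) AND x)
= NOT y OR NOT x

NOT y OR NOT x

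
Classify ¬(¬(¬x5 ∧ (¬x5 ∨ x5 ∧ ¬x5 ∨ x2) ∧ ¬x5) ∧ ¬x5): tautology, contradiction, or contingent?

tautology

¬(¬(¬x5 ∧ (¬x5 ∨ x5 ∧ ¬x5 ∨ x2) ∧ ¬x5) ∧ ¬x5)
= ¬(¬(¬x5 ∧ (¬x5 ∨ x2) ∧ ¬x5) ∧ ¬x5)   — complement / identity
= ¬(¬(¬x5 ∧ ¬x5) ∧ ¬x5)   — absorption
= ¬x5 ∧ ¬x5 ∨ x5   — De Morgan
= ¬x5 ∨ x5   — idempotence
= True   — complement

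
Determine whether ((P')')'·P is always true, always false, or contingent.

always false

((P')')'·P
= P'·P
= 0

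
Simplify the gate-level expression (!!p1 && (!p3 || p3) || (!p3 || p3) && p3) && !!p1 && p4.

(!!p1 && (!p3 || p3) || (!p3 || p3) && p3) && !!p1 && p4
= (!!p1 && (!p3 || p3) || (!p3 || p3) && p3) && p1 && p4   — double negation
= (!!p1 || p3) && (!p3 || p3) && p1 && p4   — distribution
= (!!p1 || p3) && p1 && p4   — complement / identity
= (p1 || p3) && p1 && p4   — double negation
= p1 && p4   — absorption

p1 && p4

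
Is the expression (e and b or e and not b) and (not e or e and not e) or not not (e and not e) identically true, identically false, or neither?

identically false

(e and b or e and not b) and (not e or e and not e) or not not (e and not e)
= e and (not e or e and not e) or not not (e and not e)   [distribution]
= e and not e or not not (e and not e)   [complement / identity]
= e and not e or e and not e   [double negation]
= e and not e   [idempotence]
= False   [complement]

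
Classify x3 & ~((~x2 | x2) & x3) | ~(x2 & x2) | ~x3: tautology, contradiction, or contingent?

contingent

x3 & ~((~x2 | x2) & x3) | ~(x2 & x2) | ~x3
= x3 & ~x3 | ~(x2 & x2) | ~x3   (complement / identity)
= ~(x2 & x2) | ~x3   (complement / identity)
= ~x2 | ~x3   (idempotence)
This depends on x2, x3, so it is not a constant.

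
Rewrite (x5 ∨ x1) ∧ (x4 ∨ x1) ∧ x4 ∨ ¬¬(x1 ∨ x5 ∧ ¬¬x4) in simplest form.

(x5 ∨ x1) ∧ (x4 ∨ x1) ∧ x4 ∨ ¬¬(x1 ∨ x5 ∧ ¬¬x4)
= (x1 ∨ x5 ∧ x4) ∧ x4 ∨ ¬¬(x1 ∨ x5 ∧ ¬¬x4)
= (x1 ∨ x5 ∧ x4) ∧ x4 ∨ ¬¬(x1 ∨ x5 ∧ x4)
= (x1 ∨ x5 ∧ x4) ∧ x4 ∨ x1 ∨ x5 ∧ x4
= x1 ∨ x5 ∧ x4

x1 ∨ x5 ∧ x4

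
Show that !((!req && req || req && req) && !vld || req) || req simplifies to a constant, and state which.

!((!req && req || req && req) && !vld || req) || req
= !(req && !vld || req) || req   — distribution
= !req || req   — absorption
= true   — complement

true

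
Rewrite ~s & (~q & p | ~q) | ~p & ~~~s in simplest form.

~s & (~q & p | ~q) | ~p & ~~~s
= ~s & (~q & p | ~q) | ~p & ~s   — double negation
= ~s & ~q | ~p & ~s   — absorption
= (~q | ~p) & ~s   — distribution

(~q | ~p) & ~s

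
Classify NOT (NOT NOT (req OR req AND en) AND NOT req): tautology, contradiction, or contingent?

NOT (NOT NOT (req OR req AND en) AND NOT req)
= NOT (req OR req AND en) OR req   [De Morgan]
= NOT req OR req   [absorption]
= TRUE   [complement]

tautology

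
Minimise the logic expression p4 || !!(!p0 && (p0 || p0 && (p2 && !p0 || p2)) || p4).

p4 || !!(!p0 && (p0 || p0 && (p2 && !p0 || p2)) || p4)
= p4 || !!(!p0 && (p0 || p0 && p2) || p4)   [absorption]
= p4 || !!(!p0 && p0 || p4)   [absorption]
= p4 || !!p4   [complement / identity]
= p4 || p4   [double negation]
= p4   [idempotence]

p4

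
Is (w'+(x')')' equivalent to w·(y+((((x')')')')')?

No

E1: (w'+(x')')'
    = w·x'   [De Morgan]
E2: w·(y+((((x')')')')')
    = w·(y+((x')')')   [double negation]
    = w·(y+x')   [double negation]
These differ: at w=1, x=1, y=1, E1 = 0 but E2 = 1.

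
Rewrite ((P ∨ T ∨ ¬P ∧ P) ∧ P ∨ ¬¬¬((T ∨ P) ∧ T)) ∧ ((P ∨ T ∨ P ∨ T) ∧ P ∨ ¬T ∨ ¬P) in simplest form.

((P ∨ T ∨ ¬P ∧ P) ∧ P ∨ ¬¬¬((T ∨ P) ∧ T)) ∧ ((P ∨ T ∨ P ∨ T) ∧ P ∨ ¬T ∨ ¬P)
= ((P ∨ T ∨ ¬P ∧ P) ∧ P ∨ ¬((T ∨ P) ∧ T)) ∧ ((P ∨ T ∨ P ∨ T) ∧ P ∨ ¬T ∨ ¬P)   — double negation
= ((P ∨ T ∨ ¬P ∧ P) ∧ P ∨ ¬((T ∨ P) ∧ T)) ∧ ((P ∨ T) ∧ P ∨ ¬T ∨ ¬P)   — idempotence
= ((P ∨ T) ∧ P ∨ ¬((T ∨ P) ∧ T)) ∧ ((P ∨ T) ∧ P ∨ ¬T ∨ ¬P)   — complement / identity
= ((P ∨ T) ∧ P ∨ ¬T) ∧ ((P ∨ T) ∧ P ∨ ¬T ∨ ¬P)   — absorption
= (P ∨ T) ∧ P ∨ ¬T   — absorption
= P ∨ ¬T   — absorption

P ∨ ¬T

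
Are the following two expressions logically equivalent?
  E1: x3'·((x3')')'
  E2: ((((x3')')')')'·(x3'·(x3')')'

E1: x3'·((x3')')'
    = x3'·x3'
    = x3'
E2: ((((x3')')')')'·(x3'·(x3')')'
    = ((((x3')')')')'·(x3+x3')
    = ((((x3')')')')'
    = ((x3')')'
    = x3'
Both reduce to x3', so they are equivalent.

Yes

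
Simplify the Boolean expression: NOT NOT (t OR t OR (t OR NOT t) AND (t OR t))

t

NOT NOT (t OR t OR (t OR NOT t) AND (t OR t))
= NOT NOT (t OR t OR t OR t)
= t OR t OR t OR t
= t OR t
= t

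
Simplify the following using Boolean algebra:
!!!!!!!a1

!!!!!!!a1
= !!!!!a1
= !!!a1
= !a1

!a1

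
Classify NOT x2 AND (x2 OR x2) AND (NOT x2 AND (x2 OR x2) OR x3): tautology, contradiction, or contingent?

NOT x2 AND (x2 OR x2) AND (NOT x2 AND (x2 OR x2) OR x3)
= NOT x2 AND (x2 OR x2)   [absorption]
= NOT x2 AND x2   [idempotence]
= FALSE   [complement]

contradiction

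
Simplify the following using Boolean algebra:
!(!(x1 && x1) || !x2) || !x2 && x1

!(!(x1 && x1) || !x2) || !x2 && x1
= x1 && x1 && x2 || !x2 && x1   (De Morgan)
= x1 && x2 || !x2 && x1   (idempotence)
= x1   (distribution)

x1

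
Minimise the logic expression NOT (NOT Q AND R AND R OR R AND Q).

NOT R

NOT (NOT Q AND R AND R OR R AND Q)
= NOT (NOT Q AND R OR R AND Q)   [idempotence]
= NOT R   [distribution]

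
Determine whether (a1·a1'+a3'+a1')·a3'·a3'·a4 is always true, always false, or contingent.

contingent

(a1·a1'+a3'+a1')·a3'·a3'·a4
= (a3'+a1')·a3'·a3'·a4   [complement / identity]
= a3'·a3'·a4   [absorption]
= a3'·a4   [idempotence]
This depends on a3, a4, so it is not a constant.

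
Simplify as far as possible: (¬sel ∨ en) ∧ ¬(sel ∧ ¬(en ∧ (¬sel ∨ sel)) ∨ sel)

¬sel

(¬sel ∨ en) ∧ ¬(sel ∧ ¬(en ∧ (¬sel ∨ sel)) ∨ sel)
= (¬sel ∨ en) ∧ ¬(sel ∧ ¬en ∨ sel)   [complement / identity]
= (¬sel ∨ en) ∧ ¬sel   [absorption]
= ¬sel   [absorption]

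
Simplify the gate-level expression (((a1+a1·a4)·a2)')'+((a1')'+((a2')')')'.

(((a1+a1·a4)·a2)')'+((a1')'+((a2')')')'
= ((a1·a2)')'+((a1')'+((a2')')')'   (absorption)
= ((a1·a2)')'+((a1')'+a2')'   (double negation)
= ((a1·a2)')'+a1'·a2   (De Morgan)
= a1·a2+a1'·a2   (double negation)
= a2   (distribution)

a2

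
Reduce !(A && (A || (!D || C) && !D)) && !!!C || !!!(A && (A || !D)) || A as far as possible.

true

!(A && (A || (!D || C) && !D)) && !!!C || !!!(A && (A || !D)) || A
= !(A && (A || (!D || C) && !D)) && !!!C || !(A && (A || !D)) || A   (double negation)
= !(A && (A || !D)) && !!!C || !(A && (A || !D)) || A   (absorption)
= !(A && (A || !D)) && !C || !(A && (A || !D)) || A   (double negation)
= !(A && (A || !D)) || A   (absorption)
= !A || A   (absorption)
= true   (complement)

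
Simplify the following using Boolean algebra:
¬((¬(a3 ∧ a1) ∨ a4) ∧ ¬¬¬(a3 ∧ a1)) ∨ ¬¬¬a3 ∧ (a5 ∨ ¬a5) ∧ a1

a1

¬((¬(a3 ∧ a1) ∨ a4) ∧ ¬¬¬(a3 ∧ a1)) ∨ ¬¬¬a3 ∧ (a5 ∨ ¬a5) ∧ a1
= ¬((¬(a3 ∧ a1) ∨ a4) ∧ ¬¬¬(a3 ∧ a1)) ∨ ¬¬¬a3 ∧ a1   (complement / identity)
= ¬((¬(a3 ∧ a1) ∨ a4) ∧ ¬(a3 ∧ a1)) ∨ ¬¬¬a3 ∧ a1   (double negation)
= ¬¬(a3 ∧ a1) ∨ ¬¬¬a3 ∧ a1   (absorption)
= a3 ∧ a1 ∨ ¬¬¬a3 ∧ a1   (double negation)
= a3 ∧ a1 ∨ ¬a3 ∧ a1   (double negation)
= a1   (distribution)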